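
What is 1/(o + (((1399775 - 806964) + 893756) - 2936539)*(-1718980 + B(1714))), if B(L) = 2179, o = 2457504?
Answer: 1/2489315837076 ≈ 4.0172e-13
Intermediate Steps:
1/(o + (((1399775 - 806964) + 893756) - 2936539)*(-1718980 + B(1714))) = 1/(2457504 + (((1399775 - 806964) + 893756) - 2936539)*(-1718980 + 2179)) = 1/(2457504 + ((592811 + 893756) - 2936539)*(-1716801)) = 1/(2457504 + (1486567 - 2936539)*(-1716801)) = 1/(2457504 - 1449972*(-1716801)) = 1/(2457504 + 2489313379572) = 1/2489315837076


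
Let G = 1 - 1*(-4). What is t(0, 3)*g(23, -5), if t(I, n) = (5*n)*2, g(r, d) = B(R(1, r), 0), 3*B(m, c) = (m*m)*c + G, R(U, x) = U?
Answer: 50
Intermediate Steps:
G = 5 (G = 1 + 4 = 5)
B(m, c) = 5/3 + c*m²/3 (B(m, c) = ((m*m)*c + 5)/3 = (m²*c + 5)/3 = (c*m² + 5)/3 = (5 + c*m²)/3 = 5/3 + c*m²/3)
g(r, d) = 5/3 (g(r, d) = 5/3 + (⅓)*0*1² = 5/3 + (⅓)*0*1 = 5/3 + 0 = 5/3)
t(I, n) = 10*n
t(0, 3)*g(23, -5) = (10*3)*(5/3) = 30*(5/3) = 50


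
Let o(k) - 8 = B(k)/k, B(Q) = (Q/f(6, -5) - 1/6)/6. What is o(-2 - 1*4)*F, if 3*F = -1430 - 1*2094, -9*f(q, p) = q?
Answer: -1475675/162 ≈ -9109.1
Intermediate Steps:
f(q, p) = -q/9
F = -3524/3 (F = (-1430 - 1*2094)/3 = (-1430 - 2094)/3 = (⅓)*(-3524) = -3524/3 ≈ -1174.7)
B(Q) = -1/36 - Q/4 (B(Q) = (Q/((-⅑*6)) - 1/6)/6 = (Q/(-⅔) - 1*⅙)*(⅙) = (Q*(-3/2) - ⅙)*(⅙) = (-3*Q/2 - ⅙)*(⅙) = (-⅙ - 3*Q/2)*(⅙) = -1/36 - Q/4)
o(k) = 8 + (-1/36 - k/4)/k
o(-2 - 1*4)*F = ((-1 + 279*(-2 - 1*4))/(36*(-2 - 1*4)))*(-3524/3) = ((-1 + 279*(-2 - 4))/(36*(-2 - 4)))*(-3524/3) = ((1/36)*(-1 + 279*(-6))/(-6))*(-3524/3) = ((1/36)*(-⅙)*(-1 - 1674))*(-3524/3) = ((1/36)*(-⅙)*(-1675))*(-3524/3) = (1675/216)*(-3524/3) = -1475675/162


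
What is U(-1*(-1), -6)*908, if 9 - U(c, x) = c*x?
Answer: 13620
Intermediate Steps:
U(c, x) = 9 - c*x
U(-1*(-1), -6)*908 = (9 - 1*(-1*(-1))*(-6))*908 = (9 - 1*1*(-6))*908 = (9 + 6)*908 = 15*908 = 13620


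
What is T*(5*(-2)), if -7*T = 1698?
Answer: 16980/7 ≈ 2425.7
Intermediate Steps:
T = -1698/7 (T = -1/7*1698 = -1698/7 ≈ -242.57)
T*(5*(-2)) = -8490*(-2)/7 = -1698/7*(-10) = 16980/7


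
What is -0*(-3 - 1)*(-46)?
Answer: 0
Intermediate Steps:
-0*(-3 - 1)*(-46) = -0*(-4)*(-46) = -21*0*(-46) = 0*(-46) = 0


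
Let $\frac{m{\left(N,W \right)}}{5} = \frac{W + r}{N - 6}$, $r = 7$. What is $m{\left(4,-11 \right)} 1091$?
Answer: $10910$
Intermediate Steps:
$m{\left(N,W \right)} = \frac{5 \left(7 + W\right)}{-6 + N}$ ($m{\left(N,W \right)} = 5 \frac{W + 7}{N - 6} = 5 \frac{7 + W}{-6 + N} = \frac{5 \left(7 + W\right)}{-6 + N}$)
$m{\left(4,-11 \right)} 1091 = \frac{5 \left(7 - 11\right)}{-6 + 4} \cdot 1091 = 5 \frac{1}{-2} \left(-4\right) 1091 = 5 \left(- \frac{1}{2}\right) \left(-4\right) 1091 = 10 \cdot 1091 = 10910$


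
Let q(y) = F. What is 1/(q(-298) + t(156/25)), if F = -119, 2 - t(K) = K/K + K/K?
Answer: -1/119 ≈ -0.0084034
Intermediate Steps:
t(K) = 0 (t(K) = 2 - (K/K + K/K) = 2 - (1 + 1) = 2 - 1*2 = 2 - 2 = 0)
q(y) = -119
1/(q(-298) + t(156/25)) = 1/(-119 + 0) = 1/(-119) = -1/119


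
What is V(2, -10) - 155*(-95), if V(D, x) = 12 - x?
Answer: 14747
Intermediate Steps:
V(2, -10) - 155*(-95) = (12 - 1*(-10)) - 155*(-95) = (12 + 10) + 14725 = 22 + 14725 = 14747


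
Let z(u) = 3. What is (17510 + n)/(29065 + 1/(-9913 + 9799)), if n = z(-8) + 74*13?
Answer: 2106150/3313409 ≈ 0.63564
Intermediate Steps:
n = 965 (n = 3 + 74*13 = 3 + 962 = 965)
(17510 + n)/(29065 + 1/(-9913 + 9799)) = (17510 + 965)/(29065 + 1/(-9913 + 9799)) = 18475/(29065 + 1/(-114)) = 18475/(29065 - 1/114) = 18475/(3313409/114) = 18475*(114/3313409) = 2106150/3313409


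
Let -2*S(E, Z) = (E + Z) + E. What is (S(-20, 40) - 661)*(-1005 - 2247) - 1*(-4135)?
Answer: 2153707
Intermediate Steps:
S(E, Z) = -E - Z/2 (S(E, Z) = -((E + Z) + E)/2 = -(Z + 2*E)/2 = -E - Z/2)
(S(-20, 40) - 661)*(-1005 - 2247) - 1*(-4135) = ((-1*(-20) - ½*40) - 661)*(-1005 - 2247) - 1*(-4135) = ((20 - 20) - 661)*(-3252) + 4135 = (0 - 661)*(-3252) + 4135 = -661*(-3252) + 4135 = 2149572 + 4135 = 2153707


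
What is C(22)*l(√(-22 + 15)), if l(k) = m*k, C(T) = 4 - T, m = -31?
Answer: 558*I*√7 ≈ 1476.3*I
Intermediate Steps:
l(k) = -31*k
C(22)*l(√(-22 + 15)) = (4 - 1*22)*(-31*√(-22 + 15)) = (4 - 22)*(-31*I*√7) = -(-558)*I*√7 = 558*I*√7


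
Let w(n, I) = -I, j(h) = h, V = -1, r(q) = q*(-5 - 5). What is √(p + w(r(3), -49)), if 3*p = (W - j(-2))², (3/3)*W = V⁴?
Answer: 2*√13 ≈ 7.2111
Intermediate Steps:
r(q) = -10*q (r(q) = q*(-10) = -10*q)
W = 1 (W = (-1)⁴ = 1)
p = 3 (p = (1 - 1*(-2))²/3 = (1 + 2)²/3 = (⅓)*3² = (⅓)*9 = 3)
√(p + w(r(3), -49)) = √(3 - 1*(-49)) = √(3 + 49) = √52 = 2*√13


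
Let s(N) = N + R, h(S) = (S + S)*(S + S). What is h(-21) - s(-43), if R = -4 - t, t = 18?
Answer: 1829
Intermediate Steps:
h(S) = 4*S**2 (h(S) = (2*S)*(2*S) = 4*S**2)
R = -22 (R = -4 - 1*18 = -4 - 18 = -22)
s(N) = -22 + N (s(N) = N - 22 = -22 + N)
h(-21) - s(-43) = 4*(-21)**2 - (-22 - 43) = 4*441 - 1*(-65) = 1764 + 65 = 1829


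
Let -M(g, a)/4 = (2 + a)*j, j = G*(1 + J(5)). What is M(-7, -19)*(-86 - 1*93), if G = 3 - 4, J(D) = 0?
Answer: 12172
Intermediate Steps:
G = -1
j = -1 (j = -(1 + 0) = -1*1 = -1)
M(g, a) = 8 + 4*a (M(g, a) = -4*(2 + a)*(-1) = -4*(-2 - a) = 8 + 4*a)
M(-7, -19)*(-86 - 1*93) = (8 + 4*(-19))*(-86 - 1*93) = (8 - 76)*(-86 - 93) = -68*(-179) = 12172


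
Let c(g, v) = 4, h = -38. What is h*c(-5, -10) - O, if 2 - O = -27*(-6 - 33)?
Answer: 899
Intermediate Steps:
O = -1051 (O = 2 - (-27)*(-6 - 33) = 2 - (-27)*(-39) = 2 - 1*1053 = 2 - 1053 = -1051)
h*c(-5, -10) - O = -38*4 - 1*(-1051) = -152 + 1051 = 899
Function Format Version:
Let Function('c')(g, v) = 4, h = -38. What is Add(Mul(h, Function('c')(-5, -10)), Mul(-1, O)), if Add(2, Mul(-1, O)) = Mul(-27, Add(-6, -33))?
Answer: 899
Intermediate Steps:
O = -1051 (O = Add(2, Mul(-1, Mul(-27, Add(-6, -33)))) = Add(2, Mul(-1, Mul(-27, -39))) = Add(2, Mul(-1, 1053)) = Add(2, -1053) = -1051)
Add(Mul(h, Function('c')(-5, -10)), Mul(-1, O)) = Add(Mul(-38, 4), Mul(-1, -1051)) = Add(-152, 1051) = 899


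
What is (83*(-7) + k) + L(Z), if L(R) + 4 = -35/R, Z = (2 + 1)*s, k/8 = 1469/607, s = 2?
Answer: -2081303/3642 ≈ -571.47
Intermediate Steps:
k = 11752/607 (k = 8*(1469/607) = 11752/607 ≈ 19.361)
Z = 6 (Z = (2 + 1)*2 = 3*2 = 6)
L(R) = -4 - 35/R
(83*(-7) + k) + L(Z) = (83*(-7) + 11752/607) + (-4 - 35/6) = (-581 + 11752/607) + (-4 - 35*1/6) = -340915/607 + (-4 - 35/6) = -340915/607 - 59/6 = -2081303/3642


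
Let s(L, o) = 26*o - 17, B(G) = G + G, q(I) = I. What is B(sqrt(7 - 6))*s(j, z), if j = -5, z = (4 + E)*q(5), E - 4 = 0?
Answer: 2046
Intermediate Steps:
E = 4 (E = 4 + 0 = 4)
B(G) = 2*G
z = 40 (z = (4 + 4)*5 = 8*5 = 40)
s(L, o) = -17 + 26*o
B(sqrt(7 - 6))*s(j, z) = (2*sqrt(7 - 6))*(-17 + 26*40) = (2*sqrt(1))*(-17 + 1040) = (2*1)*1023 = 2*1023 = 2046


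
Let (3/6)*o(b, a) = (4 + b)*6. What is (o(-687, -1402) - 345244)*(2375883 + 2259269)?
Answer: -1638248122880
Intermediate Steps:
o(b, a) = 48 + 12*b (o(b, a) = 2*((4 + b)*6) = 2*(24 + 6*b) = 48 + 12*b)
(o(-687, -1402) - 345244)*(2375883 + 2259269) = ((48 + 12*(-687)) - 345244)*(2375883 + 2259269) = ((48 - 8244) - 345244)*4635152 = (-8196 - 345244)*4635152 = -353440*4635152 = -1638248122880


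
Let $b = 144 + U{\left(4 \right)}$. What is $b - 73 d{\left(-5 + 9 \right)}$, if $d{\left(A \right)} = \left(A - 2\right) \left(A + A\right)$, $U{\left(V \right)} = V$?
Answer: $-1020$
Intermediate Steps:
$b = 148$ ($b = 144 + 4 = 148$)
$d{\left(A \right)} = 2 A \left(-2 + A\right)$ ($d{\left(A \right)} = \left(-2 + A\right) 2 A = 2 A \left(-2 + A\right)$)
$b - 73 d{\left(-5 + 9 \right)} = 148 - 73 \cdot 2 \left(-5 + 9\right) \left(-2 + \left(-5 + 9\right)\right) = 148 - 73 \cdot 2 \cdot 4 \left(-2 + 4\right) = 148 - 73 \cdot 2 \cdot 4 \cdot 2 = 148 - 1168 = -1020$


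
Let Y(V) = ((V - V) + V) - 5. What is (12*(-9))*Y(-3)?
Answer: 864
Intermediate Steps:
Y(V) = -5 + V (Y(V) = (0 + V) - 5 = V - 5 = -5 + V)
(12*(-9))*Y(-3) = (12*(-9))*(-5 - 3) = -108*(-8) = 864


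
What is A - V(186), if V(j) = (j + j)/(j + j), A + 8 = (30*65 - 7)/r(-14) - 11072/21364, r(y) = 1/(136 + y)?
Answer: 1266011849/5341 ≈ 2.3704e+5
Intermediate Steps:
A = 1266017190/5341 (A = -8 + ((30*65 - 7)/(1/(136 - 14)) - 11072/21364) = -8 + ((1950 - 7)/(1/122) - 11072*1/21364) = -8 + (1943/(1/122) - 2768/5341) = -8 + (1943*122 - 2768/5341) = -8 + (237046 - 2768/5341) = -8 + 1266059918/5341 = 1266017190/5341 ≈ 2.3704e+5)
V(j) = 1 (V(j) = (2*j)/((2*j)) = (2*j)*(1/(2*j)) = 1)
A - V(186) = 1266017190/5341 - 1*1 = 1266017190/5341 - 1 = 1266011849/5341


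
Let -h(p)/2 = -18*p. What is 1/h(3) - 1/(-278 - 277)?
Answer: 221/19980 ≈ 0.011061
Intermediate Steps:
h(p) = 36*p (h(p) = -(-36)*p = 36*p)
1/h(3) - 1/(-278 - 277) = 1/(36*3) - 1/(-278 - 277) = 1/108 - 1/(-555) = 1/108 - 1*(-1/555) = 1/108 + 1/555 = 221/19980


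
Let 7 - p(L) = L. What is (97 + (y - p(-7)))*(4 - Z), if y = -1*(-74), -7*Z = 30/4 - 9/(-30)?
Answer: 28103/35 ≈ 802.94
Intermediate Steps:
p(L) = 7 - L
Z = -39/35 (Z = -(30/4 - 9/(-30))/7 = -(30*(1/4) - 9*(-1/30))/7 = -(15/2 + 3/10)/7 = -1/7*39/5 = -39/35 ≈ -1.1143)
y = 74
(97 + (y - p(-7)))*(4 - Z) = (97 + (74 - (7 - 1*(-7))))*(4 - 1*(-39/35)) = (97 + (74 - (7 + 7)))*(4 + 39/35) = (97 + (74 - 1*14))*(179/35) = (97 + (74 - 14))*(179/35) = (97 + 60)*(179/35) = 157*(179/35) = 28103/35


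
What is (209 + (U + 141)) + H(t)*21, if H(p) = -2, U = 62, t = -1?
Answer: 370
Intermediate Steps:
(209 + (U + 141)) + H(t)*21 = (209 + (62 + 141)) - 2*21 = (209 + 203) - 42 = 412 - 42 = 370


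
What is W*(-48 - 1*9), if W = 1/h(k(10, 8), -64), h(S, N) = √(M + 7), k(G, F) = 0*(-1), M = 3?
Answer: -57*√10/10 ≈ -18.025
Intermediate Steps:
k(G, F) = 0
h(S, N) = √10 (h(S, N) = √(3 + 7) = √10)
W = √10/10 (W = 1/(√10) = √10/10 ≈ 0.31623)
W*(-48 - 1*9) = (√10/10)*(-48 - 1*9) = (√10/10)*(-48 - 9) = (√10/10)*(-57) = -57*√10/10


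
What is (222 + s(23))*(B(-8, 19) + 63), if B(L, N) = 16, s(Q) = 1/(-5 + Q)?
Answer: 315763/18 ≈ 17542.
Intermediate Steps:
(222 + s(23))*(B(-8, 19) + 63) = (222 + 1/(-5 + 23))*(16 + 63) = (222 + 1/18)*79 = (3997/18)*79 = 315763/18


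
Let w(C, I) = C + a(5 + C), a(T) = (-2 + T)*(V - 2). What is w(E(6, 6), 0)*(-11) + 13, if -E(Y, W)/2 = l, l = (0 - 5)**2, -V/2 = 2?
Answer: -2539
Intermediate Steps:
V = -4 (V = -2*2 = -4)
l = 25 (l = (-5)**2 = 25)
a(T) = 12 - 6*T (a(T) = (-2 + T)*(-4 - 2) = (-2 + T)*(-6) = 12 - 6*T)
E(Y, W) = -50 (E(Y, W) = -2*25 = -50)
w(C, I) = -18 - 5*C (w(C, I) = C + (12 - 6*(5 + C)) = C + (12 + (-30 - 6*C)) = C + (-18 - 6*C) = -18 - 5*C)
w(E(6, 6), 0)*(-11) + 13 = (-18 - 5*(-50))*(-11) + 13 = (-18 + 250)*(-11) + 13 = 232*(-11) + 13 = -2552 + 13 = -2539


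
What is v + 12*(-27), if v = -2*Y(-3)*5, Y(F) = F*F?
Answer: -414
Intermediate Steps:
Y(F) = F**2
v = -90 (v = -2*(-3)**2*5 = -2*9*5 = -18*5 = -90)
v + 12*(-27) = -90 + 12*(-27) = -90 - 324 = -414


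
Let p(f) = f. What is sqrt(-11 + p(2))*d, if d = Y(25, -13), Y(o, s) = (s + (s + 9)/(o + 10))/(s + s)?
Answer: 1377*I/910 ≈ 1.5132*I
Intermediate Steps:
Y(o, s) = (s + (9 + s)/(10 + o))/(2*s) (Y(o, s) = (s + (9 + s)/(10 + o))/((2*s)) = (s + (9 + s)/(10 + o))*(1/(2*s)) = (s + (9 + s)/(10 + o))/(2*s))
d = 459/910 (d = (1/2)*(9 + 11*(-13) + 25*(-13))/(-13*(10 + 25)) = (1/2)*(-1/13)*(9 - 143 - 325)/35 = (1/2)*(-1/13)*(1/35)*(-459) = 459/910 ≈ 0.50440)
sqrt(-11 + p(2))*d = sqrt(-11 + 2)*(459/910) = sqrt(-9)*(459/910) = (3*I)*(459/910) = 1377*I/910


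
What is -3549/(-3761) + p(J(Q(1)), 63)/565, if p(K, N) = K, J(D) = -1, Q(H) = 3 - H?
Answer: 2001424/2124965 ≈ 0.94186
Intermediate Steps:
-3549/(-3761) + p(J(Q(1)), 63)/565 = -3549/(-3761) - 1/565 = -3549*(-1/3761) - 1*1/565 = 3549/3761 - 1/565 = 2001424/2124965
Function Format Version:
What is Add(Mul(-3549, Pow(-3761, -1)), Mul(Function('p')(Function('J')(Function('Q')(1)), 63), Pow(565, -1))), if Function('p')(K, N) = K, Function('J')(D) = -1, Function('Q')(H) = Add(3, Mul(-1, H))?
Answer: Rational(2001424, 2124965) ≈ 0.94186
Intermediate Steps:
Add(Mul(-3549, Pow(-3761, -1)), Mul(Function('p')(Function('J')(Function('Q')(1)), 63), Pow(565, -1))) = Add(Mul(-3549, Pow(-3761, -1)), Mul(-1, Pow(565, -1))) = Add(Mul(-3549, Rational(-1, 3761)), Mul(-1, Rational(1, 565))) = Add(Rational(3549, 3761), Rational(-1, 565)) = Rational(2001424, 2124965)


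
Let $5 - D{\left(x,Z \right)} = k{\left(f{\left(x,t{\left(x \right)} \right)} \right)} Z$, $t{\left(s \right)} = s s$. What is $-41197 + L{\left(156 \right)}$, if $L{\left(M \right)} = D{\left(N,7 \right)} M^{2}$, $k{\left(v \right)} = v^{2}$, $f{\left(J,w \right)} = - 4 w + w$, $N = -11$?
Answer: $-22447032205$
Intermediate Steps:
$t{\left(s \right)} = s^{2}$
$f{\left(J,w \right)} = - 3 w$
$D{\left(x,Z \right)} = 5 - 9 Z x^{4}$ ($D{\left(x,Z \right)} = 5 - \left(- 3 x^{2}\right)^{2} Z = 5 - 9 x^{4} Z = 5 - 9 Z x^{4}$)
$L{\left(M \right)} = - 922378 M^{2}$ ($L{\left(M \right)} = \left(5 - 63 \left(-11\right)^{4}\right) M^{2} = \left(5 - 63 \cdot 14641\right) M^{2} = \left(5 - 922383\right) M^{2} = - 922378 M^{2}$)
$-41197 + L{\left(156 \right)} = -41197 - 922378 \cdot 156^{2} = -41197 - 22446991008 = -22447032205$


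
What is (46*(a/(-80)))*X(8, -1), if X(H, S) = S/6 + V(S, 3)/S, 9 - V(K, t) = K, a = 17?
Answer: 23851/240 ≈ 99.379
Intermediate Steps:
V(K, t) = 9 - K
X(H, S) = S/6 + (9 - S)/S
(46*(a/(-80)))*X(8, -1) = (46*(17/(-80)))*(-1 + 9/(-1) + (⅙)*(-1)) = (46*(17*(-1/80)))*(-1 + 9*(-1) - ⅙) = (46*(-17/80))*(-1 - 9 - ⅙) = -391/40*(-61/6) = 23851/240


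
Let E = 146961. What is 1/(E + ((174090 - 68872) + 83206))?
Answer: 1/335385 ≈ 2.9816e-6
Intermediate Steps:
1/(E + ((174090 - 68872) + 83206)) = 1/(146961 + ((174090 - 68872) + 83206)) = 1/(146961 + (105218 + 83206)) = 1/(146961 + 188424) = 1/335385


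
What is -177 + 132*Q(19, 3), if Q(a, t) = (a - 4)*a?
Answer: 37443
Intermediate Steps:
Q(a, t) = a*(-4 + a) (Q(a, t) = (-4 + a)*a = a*(-4 + a))
-177 + 132*Q(19, 3) = -177 + 132*(19*(-4 + 19)) = -177 + 132*(19*15) = -177 + 132*285 = -177 + 37620 = 37443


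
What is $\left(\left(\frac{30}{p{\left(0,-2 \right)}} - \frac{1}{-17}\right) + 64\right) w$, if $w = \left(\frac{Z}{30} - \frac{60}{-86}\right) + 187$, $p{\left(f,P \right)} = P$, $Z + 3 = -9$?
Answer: $\frac{33584346}{3655} \approx 9188.6$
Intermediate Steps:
$Z = -12$ ($Z = -3 - 9 = -12$)
$w = \frac{40269}{215}$ ($w = \left(- \frac{12}{30} - \frac{60}{-86}\right) + 187 = \left(\left(-12\right) \frac{1}{30} - - \frac{30}{43}\right) + 187 = \left(- \frac{2}{5} + \frac{30}{43}\right) + 187 = \frac{64}{215} + 187 = \frac{40269}{215} \approx 187.3$)
$\left(\left(\frac{30}{p{\left(0,-2 \right)}} - \frac{1}{-17}\right) + 64\right) w = \left(\left(\frac{30}{-2} - \frac{1}{-17}\right) + 64\right) \frac{40269}{215} = \left(\left(30 \left(- \frac{1}{2}\right) - - \frac{1}{17}\right) + 64\right) \frac{40269}{215} = \left(\left(-15 + \frac{1}{17}\right) + 64\right) \frac{40269}{215} = \left(- \frac{254}{17} + 64\right) \frac{40269}{215} = \frac{834}{17} \cdot \frac{40269}{215} = \frac{33584346}{3655}$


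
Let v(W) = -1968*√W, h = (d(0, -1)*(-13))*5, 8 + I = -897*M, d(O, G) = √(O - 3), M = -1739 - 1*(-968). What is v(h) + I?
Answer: 691579 - 1968*3^(¼)*√65*√(-I) ≈ 6.7681e+5 + 14765.0*I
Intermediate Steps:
M = -771 (M = -1739 + 968 = -771)
d(O, G) = √(-3 + O)
I = 691579 (I = -8 - 897*(-771) = -8 + 691587 = 691579)
h = -65*I*√3 (h = (√(-3 + 0)*(-13))*5 = (√(-3)*(-13))*5 = ((I*√3)*(-13))*5 = -13*I*√3*5 = -65*I*√3 ≈ -112.58*I)
v(h) + I = -1968*3^(¼)*√65*√(-I) + 691579 = 691579 - 1968*3^(¼)*√65*√(-I)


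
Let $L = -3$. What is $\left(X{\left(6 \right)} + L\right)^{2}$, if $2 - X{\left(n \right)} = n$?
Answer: $49$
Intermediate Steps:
$X{\left(n \right)} = 2 - n$
$\left(X{\left(6 \right)} + L\right)^{2} = \left(\left(2 - 6\right) - 3\right)^{2} = \left(-4 - 3\right)^{2} = \left(-7\right)^{2} = 49$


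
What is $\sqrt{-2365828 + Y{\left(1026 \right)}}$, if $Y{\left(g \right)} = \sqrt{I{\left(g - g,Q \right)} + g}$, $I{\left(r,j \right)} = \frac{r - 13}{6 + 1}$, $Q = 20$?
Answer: $\frac{\sqrt{-115925572 + 7 \sqrt{50183}}}{7} \approx 1538.1 i$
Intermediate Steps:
$I{\left(r,j \right)} = - \frac{13}{7} + \frac{r}{7}$ ($I{\left(r,j \right)} = \frac{-13 + r}{7} = \left(-13 + r\right) \frac{1}{7} = - \frac{13}{7} + \frac{r}{7}$)
$Y{\left(g \right)} = \sqrt{- \frac{13}{7} + g}$ ($Y{\left(g \right)} = \sqrt{\left(- \frac{13}{7} + \frac{g - g}{7}\right) + g} = \sqrt{\left(- \frac{13}{7} + \frac{1}{7} \cdot 0\right) + g} = \sqrt{\left(- \frac{13}{7} + 0\right) + g} = \sqrt{- \frac{13}{7} + g}$)
$\sqrt{-2365828 + Y{\left(1026 \right)}} = \sqrt{-2365828 + \frac{\sqrt{-91 + 49 \cdot 1026}}{7}} = \sqrt{-2365828 + \frac{\sqrt{-91 + 50274}}{7}} = \sqrt{-2365828 + \frac{\sqrt{50183}}{7}}$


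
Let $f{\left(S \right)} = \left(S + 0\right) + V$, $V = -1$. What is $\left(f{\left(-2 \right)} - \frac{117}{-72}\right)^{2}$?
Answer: $\frac{121}{64} \approx 1.8906$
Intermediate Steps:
$f{\left(S \right)} = -1 + S$ ($f{\left(S \right)} = \left(S + 0\right) - 1 = S - 1 = -1 + S$)
$\left(f{\left(-2 \right)} - \frac{117}{-72}\right)^{2} = \left(\left(-1 - 2\right) - \frac{117}{-72}\right)^{2} = \left(-3 - - \frac{13}{8}\right)^{2} = \left(-3 + \frac{13}{8}\right)^{2} = \left(- \frac{11}{8}\right)^{2} = \frac{121}{64}$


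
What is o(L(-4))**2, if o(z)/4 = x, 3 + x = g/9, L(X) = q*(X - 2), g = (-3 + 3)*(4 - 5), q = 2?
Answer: 144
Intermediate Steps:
g = 0 (g = 0*(-1) = 0)
L(X) = -4 + 2*X (L(X) = 2*(X - 2) = 2*(-2 + X) = -4 + 2*X)
x = -3 (x = -3 + 0/9 = -3 + 0*(1/9) = -3 + 0 = -3)
o(z) = -12 (o(z) = 4*(-3) = -12)
o(L(-4))**2 = (-12)**2 = 144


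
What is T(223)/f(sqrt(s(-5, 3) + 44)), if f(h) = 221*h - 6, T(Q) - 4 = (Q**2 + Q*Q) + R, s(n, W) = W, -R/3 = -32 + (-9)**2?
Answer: 595890/2295491 + 21948615*sqrt(47)/2295491 ≈ 65.811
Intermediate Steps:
R = -147 (R = -3*(-32 + (-9)**2) = -3*(-32 + 81) = -3*49 = -147)
T(Q) = -143 + 2*Q**2 (T(Q) = 4 + ((Q**2 + Q*Q) - 147) = 4 + ((Q**2 + Q**2) - 147) = 4 + (2*Q**2 - 147) = 4 + (-147 + 2*Q**2) = -143 + 2*Q**2)
f(h) = -6 + 221*h
T(223)/f(sqrt(s(-5, 3) + 44)) = (-143 + 2*223**2)/(-6 + 221*sqrt(3 + 44)) = (-143 + 2*49729)/(-6 + 221*sqrt(47)) = (-143 + 99458)/(-6 + 221*sqrt(47)) = 99315/(-6 + 221*sqrt(47))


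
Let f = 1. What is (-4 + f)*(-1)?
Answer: 3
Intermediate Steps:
(-4 + f)*(-1) = (-4 + 1)*(-1) = -3*(-1) = 3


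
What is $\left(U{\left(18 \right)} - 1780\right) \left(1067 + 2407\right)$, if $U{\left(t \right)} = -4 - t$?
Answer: $-6260148$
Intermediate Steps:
$\left(U{\left(18 \right)} - 1780\right) \left(1067 + 2407\right) = \left(\left(-4 - 18\right) - 1780\right) \left(1067 + 2407\right) = \left(\left(-4 - 18\right) - 1780\right) 3474 = \left(-22 - 1780\right) 3474 = \left(-1802\right) 3474 = -6260148$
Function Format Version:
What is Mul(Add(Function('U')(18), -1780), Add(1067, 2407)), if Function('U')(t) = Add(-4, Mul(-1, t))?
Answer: -6260148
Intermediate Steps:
Mul(Add(Function('U')(18), -1780), Add(1067, 2407)) = Mul(Add(Add(-4, Mul(-1, 18)), -1780), Add(1067, 2407)) = Mul(Add(Add(-4, -18), -1780), 3474) = Mul(Add(-22, -1780), 3474) = Mul(-1802, 3474) = -6260148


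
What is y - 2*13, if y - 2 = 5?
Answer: -19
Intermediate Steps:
y = 7 (y = 2 + 5 = 7)
y - 2*13 = 7 - 2*13 = 7 - 26 = -19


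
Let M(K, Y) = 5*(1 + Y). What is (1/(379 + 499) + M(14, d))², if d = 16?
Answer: 5569786161/770884 ≈ 7225.2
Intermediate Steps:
M(K, Y) = 5 + 5*Y
(1/(379 + 499) + M(14, d))² = (1/(379 + 499) + (5 + 5*16))² = (1/878 + (5 + 80))² = (1/878 + 85)² = (74631/878)² = 5569786161/770884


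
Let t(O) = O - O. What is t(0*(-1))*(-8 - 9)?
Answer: 0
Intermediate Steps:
t(O) = 0
t(0*(-1))*(-8 - 9) = 0*(-8 - 9) = 0*(-17) = 0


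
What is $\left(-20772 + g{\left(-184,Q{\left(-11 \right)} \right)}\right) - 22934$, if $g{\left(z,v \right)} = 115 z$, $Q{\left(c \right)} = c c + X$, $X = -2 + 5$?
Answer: $-64866$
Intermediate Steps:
$X = 3$
$Q{\left(c \right)} = 3 + c^{2}$ ($Q{\left(c \right)} = c c + 3 = c^{2} + 3 = 3 + c^{2}$)
$\left(-20772 + g{\left(-184,Q{\left(-11 \right)} \right)}\right) - 22934 = \left(-20772 + 115 \left(-184\right)\right) - 22934 = \left(-20772 - 21160\right) - 22934 = -41932 - 22934 = -64866$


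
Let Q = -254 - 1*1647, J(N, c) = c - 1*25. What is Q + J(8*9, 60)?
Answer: -1866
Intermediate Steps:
J(N, c) = -25 + c (J(N, c) = c - 25 = -25 + c)
Q = -1901 (Q = -254 - 1647 = -1901)
Q + J(8*9, 60) = -1901 + (-25 + 60) = -1901 + 35 = -1866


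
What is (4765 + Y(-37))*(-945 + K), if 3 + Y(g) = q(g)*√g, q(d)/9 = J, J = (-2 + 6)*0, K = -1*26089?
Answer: -128735908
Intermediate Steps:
K = -26089
J = 0 (J = 4*0 = 0)
q(d) = 0 (q(d) = 9*0 = 0)
Y(g) = -3 (Y(g) = -3 + 0*√g = -3 + 0 = -3)
(4765 + Y(-37))*(-945 + K) = (4765 - 3)*(-945 - 26089) = 4762*(-27034) = -128735908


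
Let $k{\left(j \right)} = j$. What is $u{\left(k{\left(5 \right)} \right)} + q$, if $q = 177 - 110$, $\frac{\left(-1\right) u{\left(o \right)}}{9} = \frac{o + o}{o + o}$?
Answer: $58$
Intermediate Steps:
$u{\left(o \right)} = -9$ ($u{\left(o \right)} = - 9 \frac{o + o}{o + o} = - 9 \frac{2 o}{2 o} = - 9 \cdot 2 o \frac{1}{2 o} = \left(-9\right) 1 = -9$)
$q = 67$ ($q = 177 - 110 = 67$)
$u{\left(k{\left(5 \right)} \right)} + q = -9 + 67 = 58$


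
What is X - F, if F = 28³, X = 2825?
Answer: -19127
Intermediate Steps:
F = 21952
X - F = 2825 - 1*21952 = 2825 - 21952 = -19127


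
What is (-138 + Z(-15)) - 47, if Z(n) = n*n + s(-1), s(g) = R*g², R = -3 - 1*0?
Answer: 37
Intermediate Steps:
R = -3 (R = -3 + 0 = -3)
s(g) = -3*g²
Z(n) = -3 + n² (Z(n) = n*n - 3*(-1)² = n² - 3*1 = n² - 3 = -3 + n²)
(-138 + Z(-15)) - 47 = (-138 + (-3 + (-15)²)) - 47 = (-138 + (-3 + 225)) - 47 = (-138 + 222) - 47 = 84 - 47 = 37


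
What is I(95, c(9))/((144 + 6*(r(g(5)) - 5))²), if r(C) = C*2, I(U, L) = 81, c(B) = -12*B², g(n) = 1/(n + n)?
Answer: 25/4096 ≈ 0.0061035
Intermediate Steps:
g(n) = 1/(2*n)
r(C) = 2*C
I(95, c(9))/((144 + 6*(r(g(5)) - 5))²) = 81/((144 + 6*(2*((½)/5) - 5))²) = 81/((144 + 6*(2*((½)*(⅕)) - 5))²) = 81/((144 + 6*(2*(⅒) - 5))²) = 81/((144 + 6*(⅕ - 5))²) = 81/((144 + 6*(-24/5))²) = 81/((144 - 144/5)²) = 81/((576/5)²) = 81/(331776/25) = 81*(25/331776) = 25/4096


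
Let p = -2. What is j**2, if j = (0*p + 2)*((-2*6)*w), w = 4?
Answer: 9216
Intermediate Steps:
j = -96 (j = (0*(-2) + 2)*(-2*6*4) = (0 + 2)*(-12*4) = 2*(-48) = -96)
j**2 = (-96)**2 = 9216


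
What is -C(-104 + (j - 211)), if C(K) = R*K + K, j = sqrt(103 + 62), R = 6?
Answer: 2205 - 7*sqrt(165) ≈ 2115.1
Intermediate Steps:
j = sqrt(165) ≈ 12.845
C(K) = 7*K (C(K) = 6*K + K = 7*K)
-C(-104 + (j - 211)) = -7*(-104 + (sqrt(165) - 211)) = -7*(-104 + (-211 + sqrt(165))) = -7*(-315 + sqrt(165)) = -(-2205 + 7*sqrt(165)) = 2205 - 7*sqrt(165)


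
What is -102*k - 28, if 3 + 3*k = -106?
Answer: 3678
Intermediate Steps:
k = -109/3 (k = -1 + (1/3)*(-106) = -1 - 106/3 = -109/3 ≈ -36.333)
-102*k - 28 = -102*(-109/3) - 28 = 3706 - 28 = 3678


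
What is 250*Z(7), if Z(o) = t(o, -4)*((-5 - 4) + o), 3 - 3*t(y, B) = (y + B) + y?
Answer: 3500/3 ≈ 1166.7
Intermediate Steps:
t(y, B) = 1 - 2*y/3 - B/3 (t(y, B) = 1 - ((y + B) + y)/3 = 1 - ((B + y) + y)/3 = 1 - (B + 2*y)/3 = 1 + (-2*y/3 - B/3) = 1 - 2*y/3 - B/3)
Z(o) = (-9 + o)*(7/3 - 2*o/3) (Z(o) = (1 - 2*o/3 - 1/3*(-4))*((-5 - 4) + o) = (1 - 2*o/3 + 4/3)*(-9 + o) = (7/3 - 2*o/3)*(-9 + o) = (-9 + o)*(7/3 - 2*o/3))
250*Z(7) = 250*(-(-9 + 7)*(-7 + 2*7)/3) = 250*(-1/3*(-2)*(-7 + 14)) = 250*(-1/3*(-2)*7) = 250*(14/3) = 3500/3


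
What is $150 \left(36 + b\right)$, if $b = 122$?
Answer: $23700$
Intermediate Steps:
$150 \left(36 + b\right) = 150 \left(36 + 122\right) = 150 \cdot 158 = 23700$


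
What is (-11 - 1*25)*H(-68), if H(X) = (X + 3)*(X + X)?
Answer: -318240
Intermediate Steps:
H(X) = 2*X*(3 + X) (H(X) = (3 + X)*(2*X) = 2*X*(3 + X))
(-11 - 1*25)*H(-68) = (-11 - 1*25)*(2*(-68)*(3 - 68)) = (-11 - 25)*(2*(-68)*(-65)) = -36*8840 = -318240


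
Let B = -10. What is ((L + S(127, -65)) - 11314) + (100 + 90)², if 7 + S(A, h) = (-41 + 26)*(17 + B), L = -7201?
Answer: 17473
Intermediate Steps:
S(A, h) = -112 (S(A, h) = -7 + (-41 + 26)*(17 - 10) = -7 - 15*7 = -7 - 105 = -112)
((L + S(127, -65)) - 11314) + (100 + 90)² = ((-7201 - 112) - 11314) + (100 + 90)² = (-7313 - 11314) + 190² = -18627 + 36100 = 17473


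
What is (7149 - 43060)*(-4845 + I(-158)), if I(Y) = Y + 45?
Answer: 178046738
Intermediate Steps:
I(Y) = 45 + Y
(7149 - 43060)*(-4845 + I(-158)) = (7149 - 43060)*(-4845 + (45 - 158)) = -35911*(-4845 - 113) = -35911*(-4958) = 178046738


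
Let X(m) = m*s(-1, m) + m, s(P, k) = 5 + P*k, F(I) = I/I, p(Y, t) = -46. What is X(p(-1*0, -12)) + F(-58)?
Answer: -2391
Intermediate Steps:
F(I) = 1
X(m) = m + m*(5 - m) (X(m) = m*(5 - m) + m = m + m*(5 - m))
X(p(-1*0, -12)) + F(-58) = -46*(6 - 1*(-46)) + 1 = -46*(6 + 46) + 1 = -46*52 + 1 = -2392 + 1 = -2391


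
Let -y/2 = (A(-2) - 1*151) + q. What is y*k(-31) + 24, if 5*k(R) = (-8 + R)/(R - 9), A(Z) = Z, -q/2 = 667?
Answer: 60393/100 ≈ 603.93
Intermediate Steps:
q = -1334 (q = -2*667 = -1334)
k(R) = (-8 + R)/(5*(-9 + R)) (k(R) = ((-8 + R)/(R - 9))/5 = ((-8 + R)/(-9 + R))/5 = (-8 + R)/(5*(-9 + R)))
y = 2974 (y = -2*((-2 - 1*151) - 1334) = -2*((-2 - 151) - 1334) = -2*(-153 - 1334) = -2*(-1487) = 2974)
y*k(-31) + 24 = 2974*((-8 - 31)/(5*(-9 - 31))) + 24 = 2974*((⅕)*(-39)/(-40)) + 24 = 2974*((⅕)*(-1/40)*(-39)) + 24 = 2974*(39/200) + 24 = 57993/100 + 24 = 60393/100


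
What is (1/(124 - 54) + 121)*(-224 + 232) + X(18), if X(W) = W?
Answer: 34514/35 ≈ 986.11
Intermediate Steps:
(1/(124 - 54) + 121)*(-224 + 232) + X(18) = (1/(124 - 54) + 121)*(-224 + 232) + 18 = (1/70 + 121)*8 + 18 = (8471/70)*8 + 18 = 33884/35 + 18 = 34514/35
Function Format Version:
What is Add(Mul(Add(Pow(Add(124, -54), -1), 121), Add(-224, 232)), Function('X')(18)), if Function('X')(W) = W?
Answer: Rational(34514, 35) ≈ 986.11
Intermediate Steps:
Add(Mul(Add(Pow(Add(124, -54), -1), 121), Add(-224, 232)), Function('X')(18)) = Add(Mul(Add(Pow(Add(124, -54), -1), 121), Add(-224, 232)), 18) = Add(Mul(Add(Pow(70, -1), 121), 8), 18) = Add(Mul(Add(Rational(1, 70), 121), 8), 18) = Add(Mul(Rational(8471, 70), 8), 18) = Add(Rational(33884, 35), 18) = Rational(34514, 35)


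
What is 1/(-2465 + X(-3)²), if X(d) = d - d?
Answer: -1/2465 ≈ -0.00040568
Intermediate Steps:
X(d) = 0
1/(-2465 + X(-3)²) = 1/(-2465 + 0²) = 1/(-2465 + 0) = 1/(-2465) = -1/2465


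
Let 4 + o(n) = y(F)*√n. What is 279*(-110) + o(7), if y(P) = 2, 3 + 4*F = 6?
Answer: -30694 + 2*√7 ≈ -30689.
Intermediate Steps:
F = ¾ (F = -¾ + (¼)*6 = -¾ + 3/2 = ¾ ≈ 0.75000)
o(n) = -4 + 2*√n
279*(-110) + o(7) = 279*(-110) + (-4 + 2*√7) = -30690 + (-4 + 2*√7) = -30694 + 2*√7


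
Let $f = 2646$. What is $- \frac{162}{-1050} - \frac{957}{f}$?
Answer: $- \frac{4573}{22050} \approx -0.20739$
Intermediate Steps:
$- \frac{162}{-1050} - \frac{957}{f} = - \frac{162}{-1050} - \frac{957}{2646} = \left(-162\right) \left(- \frac{1}{1050}\right) - \frac{319}{882} = \frac{27}{175} - \frac{319}{882} = - \frac{4573}{22050}$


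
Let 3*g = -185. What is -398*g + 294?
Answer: 74512/3 ≈ 24837.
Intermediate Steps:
g = -185/3 (g = (⅓)*(-185) = -185/3 ≈ -61.667)
-398*g + 294 = -398*(-185/3) + 294 = 73630/3 + 294 = 74512/3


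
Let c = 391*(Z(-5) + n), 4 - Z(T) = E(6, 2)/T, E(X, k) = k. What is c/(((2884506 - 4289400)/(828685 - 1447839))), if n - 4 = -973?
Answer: -583798139561/3512235 ≈ -1.6622e+5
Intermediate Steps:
n = -969 (n = 4 - 973 = -969)
Z(T) = 4 - 2/T
c = -1885793/5 (c = 391*((4 - 2/(-5)) - 969) = 391*((4 - 2*(-⅕)) - 969) = 391*((4 + ⅖) - 969) = 391*(22/5 - 969) = 391*(-4823/5) = -1885793/5 ≈ -3.7716e+5)
c/(((2884506 - 4289400)/(828685 - 1447839))) = -1885793*(828685 - 1447839)/(2884506 - 4289400)/5 = -1885793/(5*((-1404894/(-619154)))) = -1885793/(5*((-1404894*(-1/619154)))) = -1885793/(5*702447/309577) = -1885793/5*309577/702447 = -583798139561/3512235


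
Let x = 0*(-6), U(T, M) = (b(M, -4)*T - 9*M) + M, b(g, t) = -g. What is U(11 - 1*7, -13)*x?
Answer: 0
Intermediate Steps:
U(T, M) = -8*M - M*T (U(T, M) = ((-M)*T - 9*M) + M = (-M*T - 9*M) + M = (-9*M - M*T) + M = -8*M - M*T)
x = 0
U(11 - 1*7, -13)*x = -13*(-8 - (11 - 1*7))*0 = -13*(-8 - (11 - 7))*0 = -13*(-8 - 1*4)*0 = -13*(-8 - 4)*0 = -13*(-12)*0 = 156*0 = 0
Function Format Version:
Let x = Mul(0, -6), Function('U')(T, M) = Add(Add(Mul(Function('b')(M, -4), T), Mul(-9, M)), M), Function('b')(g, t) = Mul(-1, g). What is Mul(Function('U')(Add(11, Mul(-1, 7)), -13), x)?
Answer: 0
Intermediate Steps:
Function('U')(T, M) = Add(Mul(-8, M), Mul(-1, M, T)) (Function('U')(T, M) = Add(Add(Mul(Mul(-1, M), T), Mul(-9, M)), M) = Add(Add(Mul(-1, M, T), Mul(-9, M)), M) = Add(Add(Mul(-9, M), Mul(-1, M, T)), M) = Add(Mul(-8, M), Mul(-1, M, T)))
x = 0
Mul(Function('U')(Add(11, Mul(-1, 7)), -13), x) = Mul(Mul(-13, Add(-8, Mul(-1, Add(11, Mul(-1, 7))))), 0) = Mul(Mul(-13, Add(-8, Mul(-1, Add(11, -7)))), 0) = Mul(Mul(-13, Add(-8, Mul(-1, 4))), 0) = Mul(Mul(-13, Add(-8, -4)), 0) = Mul(Mul(-13, -12), 0) = Mul(156, 0) = 0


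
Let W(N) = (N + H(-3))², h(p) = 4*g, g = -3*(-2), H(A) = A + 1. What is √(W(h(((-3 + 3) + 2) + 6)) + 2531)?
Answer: 3*√335 ≈ 54.909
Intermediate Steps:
H(A) = 1 + A
g = 6
h(p) = 24 (h(p) = 4*6 = 24)
W(N) = (-2 + N)² (W(N) = (N + (1 - 3))² = (N - 2)² = (-2 + N)²)
√(W(h(((-3 + 3) + 2) + 6)) + 2531) = √((-2 + 24)² + 2531) = √(22² + 2531) = √(484 + 2531) = √3015 = 3*√335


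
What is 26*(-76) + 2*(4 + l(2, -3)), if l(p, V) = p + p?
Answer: -1960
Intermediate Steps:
l(p, V) = 2*p
26*(-76) + 2*(4 + l(2, -3)) = 26*(-76) + 2*(4 + 2*2) = -1976 + 2*(4 + 4) = -1976 + 2*8 = -1976 + 16 = -1960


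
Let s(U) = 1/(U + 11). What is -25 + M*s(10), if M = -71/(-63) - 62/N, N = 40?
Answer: -662033/26460 ≈ -25.020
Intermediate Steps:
s(U) = 1/(11 + U)
M = -533/1260 (M = -71/(-63) - 62/40 = -71*(-1/63) - 62*1/40 = 71/63 - 31/20 = -533/1260 ≈ -0.42302)
-25 + M*s(10) = -25 - 533/(1260*(11 + 10)) = -25 - 533/1260/21 = -25 - 533/1260*1/21 = -25 - 533/26460 = -662033/26460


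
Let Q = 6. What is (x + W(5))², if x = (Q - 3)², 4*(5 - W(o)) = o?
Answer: 2601/16 ≈ 162.56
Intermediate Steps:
W(o) = 5 - o/4
x = 9 (x = (6 - 3)² = 3² = 9)
(x + W(5))² = (9 + (5 - ¼*5))² = (9 + (5 - 5/4))² = (9 + 15/4)² = (51/4)² = 2601/16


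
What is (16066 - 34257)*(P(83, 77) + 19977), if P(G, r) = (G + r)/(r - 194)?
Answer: -42515077459/117 ≈ -3.6338e+8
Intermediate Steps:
P(G, r) = (G + r)/(-194 + r)
(16066 - 34257)*(P(83, 77) + 19977) = (16066 - 34257)*((83 + 77)/(-194 + 77) + 19977) = -18191*(160/(-117) + 19977) = -18191*(-1/117*160 + 19977) = -18191*(-160/117 + 19977) = -18191*2337149/117 = -42515077459/117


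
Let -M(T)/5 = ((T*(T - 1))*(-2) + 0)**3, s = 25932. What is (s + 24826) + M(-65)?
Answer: 3158143610758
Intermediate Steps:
M(T) = 40*T**3*(-1 + T)**3 (M(T) = -5*((T*(T - 1))*(-2) + 0)**3 = -5*((T*(-1 + T))*(-2) + 0)**3 = -5*(-2*T*(-1 + T) + 0)**3 = -5*(-8*T**3*(-1 + T)**3) = -(-40)*T**3*(-1 + T)**3 = 40*T**3*(-1 + T)**3)
(s + 24826) + M(-65) = (25932 + 24826) + 40*(-65)**3*(-1 - 65)**3 = 50758 + 40*(-274625)*(-66)**3 = 50758 + 40*(-274625)*(-287496) = 50758 + 3158143560000 = 3158143610758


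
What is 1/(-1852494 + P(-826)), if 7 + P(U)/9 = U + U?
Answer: -1/1867425 ≈ -5.3550e-7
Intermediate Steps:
P(U) = -63 + 18*U (P(U) = -63 + 9*(U + U) = -63 + 9*(2*U) = -63 + 18*U)
1/(-1852494 + P(-826)) = 1/(-1852494 + (-63 + 18*(-826))) = 1/(-1852494 + (-63 - 14868)) = 1/(-1852494 - 14931) = 1/(-1867425) = -1/1867425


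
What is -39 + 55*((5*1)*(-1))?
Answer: -314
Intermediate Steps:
-39 + 55*((5*1)*(-1)) = -39 + 55*(5*(-1)) = -39 + 55*(-5) = -39 - 275 = -314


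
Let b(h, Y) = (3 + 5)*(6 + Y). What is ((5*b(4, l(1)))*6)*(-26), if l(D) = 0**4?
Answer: -37440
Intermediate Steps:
l(D) = 0
b(h, Y) = 48 + 8*Y (b(h, Y) = 8*(6 + Y) = 48 + 8*Y)
((5*b(4, l(1)))*6)*(-26) = ((5*(48 + 8*0))*6)*(-26) = ((5*(48 + 0))*6)*(-26) = ((5*48)*6)*(-26) = (240*6)*(-26) = 1440*(-26) = -37440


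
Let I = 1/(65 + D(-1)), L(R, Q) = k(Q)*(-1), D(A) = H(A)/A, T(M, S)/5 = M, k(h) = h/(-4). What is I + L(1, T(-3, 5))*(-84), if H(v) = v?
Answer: 20791/66 ≈ 315.02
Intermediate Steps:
k(h) = -h/4 (k(h) = h*(-¼) = -h/4)
T(M, S) = 5*M
D(A) = 1 (D(A) = A/A = 1)
L(R, Q) = Q/4 (L(R, Q) = -Q/4*(-1) = Q/4)
I = 1/66 (I = 1/(65 + 1) = 1/66 ≈ 0.015152)
I + L(1, T(-3, 5))*(-84) = 1/66 + ((5*(-3))/4)*(-84) = 1/66 + ((¼)*(-15))*(-84) = 1/66 - 15/4*(-84) = 1/66 + 315 = 20791/66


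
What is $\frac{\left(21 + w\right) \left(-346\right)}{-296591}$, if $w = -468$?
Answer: $- \frac{154662}{296591} \approx -0.52147$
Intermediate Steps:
$\frac{\left(21 + w\right) \left(-346\right)}{-296591} = \frac{\left(21 - 468\right) \left(-346\right)}{-296591} = \left(-447\right) \left(-346\right) \left(- \frac{1}{296591}\right) = 154662 \left(- \frac{1}{296591}\right) = - \frac{154662}{296591}$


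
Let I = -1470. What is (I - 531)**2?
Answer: 4004001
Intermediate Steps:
(I - 531)**2 = (-1470 - 531)**2 = (-2001)**2 = 4004001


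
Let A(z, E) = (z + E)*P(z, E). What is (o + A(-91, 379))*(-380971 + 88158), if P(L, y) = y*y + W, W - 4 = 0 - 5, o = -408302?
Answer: -11993625750634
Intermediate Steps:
W = -1 (W = 4 + (0 - 5) = 4 - 5 = -1)
P(L, y) = -1 + y² (P(L, y) = y*y - 1 = y² - 1 = -1 + y²)
A(z, E) = (-1 + E²)*(E + z) (A(z, E) = (z + E)*(-1 + E²) = (E + z)*(-1 + E²) = (-1 + E²)*(E + z))
(o + A(-91, 379))*(-380971 + 88158) = (-408302 + (-1 + 379²)*(379 - 91))*(-380971 + 88158) = (-408302 + (-1 + 143641)*288)*(-292813) = (-408302 + 143640*288)*(-292813) = (-408302 + 41368320)*(-292813) = 40960018*(-292813) = -11993625750634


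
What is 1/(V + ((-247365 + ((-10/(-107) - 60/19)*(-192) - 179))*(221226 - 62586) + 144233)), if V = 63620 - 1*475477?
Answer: -2033/79647468122472 ≈ -2.5525e-11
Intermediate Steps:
V = -411857 (V = 63620 - 475477 = -411857)
1/(V + ((-247365 + ((-10/(-107) - 60/19)*(-192) - 179))*(221226 - 62586) + 144233)) = 1/(-411857 + ((-247365 + ((-10/(-107) - 60/19)*(-192) - 179))*(221226 - 62586) + 144233)) = 1/(-411857 + ((-247365 + ((-10*(-1/107) - 60*1/19)*(-192) - 179))*158640 + 144233)) = 1/(-411857 + ((-247365 + ((10/107 - 60/19)*(-192) - 179))*158640 + 144233)) = 1/(-411857 + ((-247365 + (-6230/2033*(-192) - 179))*158640 + 144233)) = 1/(-411857 + ((-247365 + (1196160/2033 - 179))*158640 + 144233)) = 1/(-411857 + ((-247365 + 832253/2033)*158640 + 144233)) = 1/(-411857 + (-502060792/2033*158640 + 144233)) = 1/(-411857 + (-79646924042880/2033 + 144233)) = 1/(-411857 - 79646630817191/2033) = 1/(-79647468122472/2033) = -2033/79647468122472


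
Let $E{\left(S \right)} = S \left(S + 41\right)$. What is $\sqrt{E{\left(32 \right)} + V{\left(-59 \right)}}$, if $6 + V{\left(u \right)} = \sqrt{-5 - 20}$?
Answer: $\sqrt{2330 + 5 i} \approx 48.27 + 0.0518 i$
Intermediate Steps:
$V{\left(u \right)} = -6 + 5 i$ ($V{\left(u \right)} = -6 + \sqrt{-5 - 20} = -6 + \sqrt{-25} = -6 + 5 i$)
$E{\left(S \right)} = S \left(41 + S\right)$
$\sqrt{E{\left(32 \right)} + V{\left(-59 \right)}} = \sqrt{32 \left(41 + 32\right) - \left(6 - 5 i\right)} = \sqrt{32 \cdot 73 - \left(6 - 5 i\right)} = \sqrt{2336 - \left(6 - 5 i\right)} = \sqrt{2330 + 5 i}$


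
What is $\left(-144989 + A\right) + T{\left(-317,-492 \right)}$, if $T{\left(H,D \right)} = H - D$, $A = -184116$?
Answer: $-328930$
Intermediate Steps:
$\left(-144989 + A\right) + T{\left(-317,-492 \right)} = \left(-144989 - 184116\right) - -175 = -329105 + \left(-317 + 492\right) = -329105 + 175 = -328930$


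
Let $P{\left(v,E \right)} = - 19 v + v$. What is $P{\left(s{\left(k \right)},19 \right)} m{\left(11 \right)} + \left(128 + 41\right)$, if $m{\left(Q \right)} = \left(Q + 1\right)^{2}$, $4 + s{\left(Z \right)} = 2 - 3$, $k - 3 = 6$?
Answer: $13129$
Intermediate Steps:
$k = 9$ ($k = 3 + 6 = 9$)
$s{\left(Z \right)} = -5$ ($s{\left(Z \right)} = -4 + \left(2 - 3\right) = -4 - 1 = -5$)
$P{\left(v,E \right)} = - 18 v$
$m{\left(Q \right)} = \left(1 + Q\right)^{2}$
$P{\left(s{\left(k \right)},19 \right)} m{\left(11 \right)} + \left(128 + 41\right) = \left(-18\right) \left(-5\right) \left(1 + 11\right)^{2} + \left(128 + 41\right) = 90 \cdot 12^{2} + 169 = 90 \cdot 144 + 169 = 12960 + 169 = 13129$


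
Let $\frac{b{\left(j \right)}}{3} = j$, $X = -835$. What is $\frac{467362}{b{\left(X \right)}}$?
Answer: $- \frac{467362}{2505} \approx -186.57$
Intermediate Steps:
$b{\left(j \right)} = 3 j$
$\frac{467362}{b{\left(X \right)}} = \frac{467362}{3 \left(-835\right)} = \frac{467362}{-2505} = 467362 \left(- \frac{1}{2505}\right) = - \frac{467362}{2505}$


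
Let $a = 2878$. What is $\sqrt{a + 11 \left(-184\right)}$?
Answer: $\sqrt{854} \approx 29.223$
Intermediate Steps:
$\sqrt{a + 11 \left(-184\right)} = \sqrt{2878 + 11 \left(-184\right)} = \sqrt{2878 - 2024} = \sqrt{854}$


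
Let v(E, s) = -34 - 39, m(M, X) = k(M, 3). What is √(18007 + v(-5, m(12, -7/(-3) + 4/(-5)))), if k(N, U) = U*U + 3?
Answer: 7*√366 ≈ 133.92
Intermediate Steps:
k(N, U) = 3 + U² (k(N, U) = U² + 3 = 3 + U²)
m(M, X) = 12 (m(M, X) = 3 + 3² = 3 + 9 = 12)
v(E, s) = -73
√(18007 + v(-5, m(12, -7/(-3) + 4/(-5)))) = √(18007 - 73) = √17934 = 7*√366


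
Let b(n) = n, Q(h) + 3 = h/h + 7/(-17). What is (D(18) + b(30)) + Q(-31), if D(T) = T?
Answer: 775/17 ≈ 45.588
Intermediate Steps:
Q(h) = -41/17 (Q(h) = -3 + (h/h + 7/(-17)) = -3 + (1 + 7*(-1/17)) = -3 + (1 - 7/17) = -3 + 10/17 = -41/17)
(D(18) + b(30)) + Q(-31) = (18 + 30) - 41/17 = 48 - 41/17 = 775/17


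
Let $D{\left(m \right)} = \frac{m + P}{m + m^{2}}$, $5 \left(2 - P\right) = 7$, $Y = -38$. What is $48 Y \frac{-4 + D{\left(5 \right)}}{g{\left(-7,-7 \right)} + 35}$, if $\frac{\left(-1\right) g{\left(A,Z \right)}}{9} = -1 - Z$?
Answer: $- \frac{9152}{25} \approx -366.08$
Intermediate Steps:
$g{\left(A,Z \right)} = 9 + 9 Z$ ($g{\left(A,Z \right)} = - 9 \left(-1 - Z\right) = 9 + 9 Z$)
$P = \frac{3}{5}$ ($P = 2 - \frac{7}{5} = \frac{3}{5} \approx 0.6$)
$D{\left(m \right)} = \frac{\frac{3}{5} + m}{m + m^{2}}$ ($D{\left(m \right)} = \frac{m + \frac{3}{5}}{m + m^{2}} = \frac{\frac{3}{5} + m}{m + m^{2}}$)
$48 Y \frac{-4 + D{\left(5 \right)}}{g{\left(-7,-7 \right)} + 35} = 48 \left(-38\right) \frac{-4 + \frac{\frac{3}{5} + 5}{5 \left(1 + 5\right)}}{\left(9 + 9 \left(-7\right)\right) + 35} = - 1824 \frac{-4 + \frac{1}{5} \cdot \frac{1}{6} \cdot \frac{28}{5}}{\left(9 - 63\right) + 35} = - 1824 \frac{-4 + \frac{1}{5} \cdot \frac{1}{6} \cdot \frac{28}{5}}{-54 + 35} = - 1824 \frac{-4 + \frac{14}{75}}{-19} = - 1824 \left(\left(- \frac{286}{75}\right) \left(- \frac{1}{19}\right)\right) = \left(-1824\right) \frac{286}{1425} = - \frac{9152}{25}$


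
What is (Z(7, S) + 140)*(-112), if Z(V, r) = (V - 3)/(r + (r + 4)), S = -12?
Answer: -78288/5 ≈ -15658.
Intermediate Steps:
Z(V, r) = (-3 + V)/(4 + 2*r) (Z(V, r) = (-3 + V)/(r + (4 + r)) = (-3 + V)/(4 + 2*r))
(Z(7, S) + 140)*(-112) = ((-3 + 7)/(2*(2 - 12)) + 140)*(-112) = ((½)*4/(-10) + 140)*(-112) = ((½)*(-⅒)*4 + 140)*(-112) = (-⅕ + 140)*(-112) = (699/5)*(-112) = -78288/5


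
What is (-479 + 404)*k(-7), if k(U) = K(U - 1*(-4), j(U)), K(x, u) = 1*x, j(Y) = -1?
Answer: 225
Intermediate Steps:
K(x, u) = x
k(U) = 4 + U (k(U) = U - 1*(-4) = U + 4 = 4 + U)
(-479 + 404)*k(-7) = (-479 + 404)*(4 - 7) = -75*(-3) = 225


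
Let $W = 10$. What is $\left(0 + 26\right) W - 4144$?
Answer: $-3884$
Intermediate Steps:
$\left(0 + 26\right) W - 4144 = \left(0 + 26\right) 10 - 4144 = 26 \cdot 10 - 4144 = 260 - 4144 = -3884$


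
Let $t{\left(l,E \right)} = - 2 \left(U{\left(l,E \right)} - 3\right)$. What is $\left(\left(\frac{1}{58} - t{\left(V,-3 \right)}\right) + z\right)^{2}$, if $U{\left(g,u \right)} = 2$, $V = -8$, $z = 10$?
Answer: $\frac{216225}{3364} \approx 64.276$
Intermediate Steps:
$t{\left(l,E \right)} = 2$ ($t{\left(l,E \right)} = - 2 \left(2 - 3\right) = \left(-2\right) \left(-1\right) = 2$)
$\left(\left(\frac{1}{58} - t{\left(V,-3 \right)}\right) + z\right)^{2} = \left(\left(\frac{1}{58} - 2\right) + 10\right)^{2} = \left(- \frac{115}{58} + 10\right)^{2} = \left(\frac{465}{58}\right)^{2} = \frac{216225}{3364}$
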